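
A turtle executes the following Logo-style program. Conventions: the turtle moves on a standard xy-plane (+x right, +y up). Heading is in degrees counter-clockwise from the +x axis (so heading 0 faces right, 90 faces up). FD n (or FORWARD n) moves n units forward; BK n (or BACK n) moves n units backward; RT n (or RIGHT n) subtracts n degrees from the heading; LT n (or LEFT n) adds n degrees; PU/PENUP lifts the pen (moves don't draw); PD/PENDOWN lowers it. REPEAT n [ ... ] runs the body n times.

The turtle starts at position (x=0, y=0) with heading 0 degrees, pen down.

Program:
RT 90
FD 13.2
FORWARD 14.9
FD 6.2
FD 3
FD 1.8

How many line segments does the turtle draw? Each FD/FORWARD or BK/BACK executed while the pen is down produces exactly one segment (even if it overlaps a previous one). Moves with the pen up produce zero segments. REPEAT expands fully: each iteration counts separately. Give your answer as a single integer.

Answer: 5

Derivation:
Executing turtle program step by step:
Start: pos=(0,0), heading=0, pen down
RT 90: heading 0 -> 270
FD 13.2: (0,0) -> (0,-13.2) [heading=270, draw]
FD 14.9: (0,-13.2) -> (0,-28.1) [heading=270, draw]
FD 6.2: (0,-28.1) -> (0,-34.3) [heading=270, draw]
FD 3: (0,-34.3) -> (0,-37.3) [heading=270, draw]
FD 1.8: (0,-37.3) -> (0,-39.1) [heading=270, draw]
Final: pos=(0,-39.1), heading=270, 5 segment(s) drawn
Segments drawn: 5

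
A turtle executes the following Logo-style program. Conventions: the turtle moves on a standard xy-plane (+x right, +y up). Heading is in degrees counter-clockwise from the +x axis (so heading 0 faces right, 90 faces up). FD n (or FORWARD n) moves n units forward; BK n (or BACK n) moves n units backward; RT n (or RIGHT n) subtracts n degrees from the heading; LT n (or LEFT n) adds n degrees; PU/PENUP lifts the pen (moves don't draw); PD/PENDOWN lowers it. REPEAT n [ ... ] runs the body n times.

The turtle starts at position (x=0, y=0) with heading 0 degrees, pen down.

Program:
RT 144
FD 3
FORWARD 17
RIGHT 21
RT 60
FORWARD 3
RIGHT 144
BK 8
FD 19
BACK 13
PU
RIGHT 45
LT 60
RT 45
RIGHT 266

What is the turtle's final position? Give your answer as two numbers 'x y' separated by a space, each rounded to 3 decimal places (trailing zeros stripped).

Executing turtle program step by step:
Start: pos=(0,0), heading=0, pen down
RT 144: heading 0 -> 216
FD 3: (0,0) -> (-2.427,-1.763) [heading=216, draw]
FD 17: (-2.427,-1.763) -> (-16.18,-11.756) [heading=216, draw]
RT 21: heading 216 -> 195
RT 60: heading 195 -> 135
FD 3: (-16.18,-11.756) -> (-18.302,-9.634) [heading=135, draw]
RT 144: heading 135 -> 351
BK 8: (-18.302,-9.634) -> (-26.203,-8.383) [heading=351, draw]
FD 19: (-26.203,-8.383) -> (-7.437,-11.355) [heading=351, draw]
BK 13: (-7.437,-11.355) -> (-20.277,-9.322) [heading=351, draw]
PU: pen up
RT 45: heading 351 -> 306
LT 60: heading 306 -> 6
RT 45: heading 6 -> 321
RT 266: heading 321 -> 55
Final: pos=(-20.277,-9.322), heading=55, 6 segment(s) drawn

Answer: -20.277 -9.322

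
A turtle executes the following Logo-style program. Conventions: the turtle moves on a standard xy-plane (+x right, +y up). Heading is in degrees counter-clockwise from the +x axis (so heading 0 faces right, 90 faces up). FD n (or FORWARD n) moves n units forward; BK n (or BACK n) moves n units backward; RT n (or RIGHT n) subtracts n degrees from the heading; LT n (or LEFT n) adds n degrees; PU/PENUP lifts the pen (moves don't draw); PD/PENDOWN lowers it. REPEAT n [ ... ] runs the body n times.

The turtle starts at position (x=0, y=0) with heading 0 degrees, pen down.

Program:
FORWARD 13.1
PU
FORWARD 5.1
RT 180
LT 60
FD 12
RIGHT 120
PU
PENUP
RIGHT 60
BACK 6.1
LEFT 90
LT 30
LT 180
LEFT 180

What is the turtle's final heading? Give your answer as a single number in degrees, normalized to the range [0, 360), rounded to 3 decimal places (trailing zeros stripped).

Executing turtle program step by step:
Start: pos=(0,0), heading=0, pen down
FD 13.1: (0,0) -> (13.1,0) [heading=0, draw]
PU: pen up
FD 5.1: (13.1,0) -> (18.2,0) [heading=0, move]
RT 180: heading 0 -> 180
LT 60: heading 180 -> 240
FD 12: (18.2,0) -> (12.2,-10.392) [heading=240, move]
RT 120: heading 240 -> 120
PU: pen up
PU: pen up
RT 60: heading 120 -> 60
BK 6.1: (12.2,-10.392) -> (9.15,-15.675) [heading=60, move]
LT 90: heading 60 -> 150
LT 30: heading 150 -> 180
LT 180: heading 180 -> 0
LT 180: heading 0 -> 180
Final: pos=(9.15,-15.675), heading=180, 1 segment(s) drawn

Answer: 180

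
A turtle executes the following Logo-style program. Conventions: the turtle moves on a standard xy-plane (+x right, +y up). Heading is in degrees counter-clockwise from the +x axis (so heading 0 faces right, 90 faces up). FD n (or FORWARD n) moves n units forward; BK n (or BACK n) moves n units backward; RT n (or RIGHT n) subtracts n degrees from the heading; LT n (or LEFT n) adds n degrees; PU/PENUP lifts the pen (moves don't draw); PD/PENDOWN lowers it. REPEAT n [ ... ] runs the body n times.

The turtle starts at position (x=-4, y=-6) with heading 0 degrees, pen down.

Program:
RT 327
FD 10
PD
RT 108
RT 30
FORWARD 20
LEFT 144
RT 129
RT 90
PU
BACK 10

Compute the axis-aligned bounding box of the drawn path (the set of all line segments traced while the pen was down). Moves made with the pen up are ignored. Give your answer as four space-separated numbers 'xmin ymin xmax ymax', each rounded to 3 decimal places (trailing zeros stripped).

Answer: -4 -19.872 4.387 -0.554

Derivation:
Executing turtle program step by step:
Start: pos=(-4,-6), heading=0, pen down
RT 327: heading 0 -> 33
FD 10: (-4,-6) -> (4.387,-0.554) [heading=33, draw]
PD: pen down
RT 108: heading 33 -> 285
RT 30: heading 285 -> 255
FD 20: (4.387,-0.554) -> (-0.79,-19.872) [heading=255, draw]
LT 144: heading 255 -> 39
RT 129: heading 39 -> 270
RT 90: heading 270 -> 180
PU: pen up
BK 10: (-0.79,-19.872) -> (9.21,-19.872) [heading=180, move]
Final: pos=(9.21,-19.872), heading=180, 2 segment(s) drawn

Segment endpoints: x in {-4, -0.79, 4.387}, y in {-19.872, -6, -0.554}
xmin=-4, ymin=-19.872, xmax=4.387, ymax=-0.554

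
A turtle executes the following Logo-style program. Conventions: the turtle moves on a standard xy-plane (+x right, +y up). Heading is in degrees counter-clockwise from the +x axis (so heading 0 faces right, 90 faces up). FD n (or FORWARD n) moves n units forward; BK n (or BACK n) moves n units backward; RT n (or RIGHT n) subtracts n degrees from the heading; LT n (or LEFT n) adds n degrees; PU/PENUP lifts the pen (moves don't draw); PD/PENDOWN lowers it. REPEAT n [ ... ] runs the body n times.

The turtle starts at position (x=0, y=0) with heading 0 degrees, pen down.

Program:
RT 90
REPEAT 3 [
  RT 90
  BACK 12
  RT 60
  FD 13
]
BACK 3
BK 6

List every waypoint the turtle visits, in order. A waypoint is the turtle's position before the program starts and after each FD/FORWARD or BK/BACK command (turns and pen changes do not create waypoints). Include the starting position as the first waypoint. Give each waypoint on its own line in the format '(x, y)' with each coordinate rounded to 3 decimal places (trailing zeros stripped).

Executing turtle program step by step:
Start: pos=(0,0), heading=0, pen down
RT 90: heading 0 -> 270
REPEAT 3 [
  -- iteration 1/3 --
  RT 90: heading 270 -> 180
  BK 12: (0,0) -> (12,0) [heading=180, draw]
  RT 60: heading 180 -> 120
  FD 13: (12,0) -> (5.5,11.258) [heading=120, draw]
  -- iteration 2/3 --
  RT 90: heading 120 -> 30
  BK 12: (5.5,11.258) -> (-4.892,5.258) [heading=30, draw]
  RT 60: heading 30 -> 330
  FD 13: (-4.892,5.258) -> (6.366,-1.242) [heading=330, draw]
  -- iteration 3/3 --
  RT 90: heading 330 -> 240
  BK 12: (6.366,-1.242) -> (12.366,9.151) [heading=240, draw]
  RT 60: heading 240 -> 180
  FD 13: (12.366,9.151) -> (-0.634,9.151) [heading=180, draw]
]
BK 3: (-0.634,9.151) -> (2.366,9.151) [heading=180, draw]
BK 6: (2.366,9.151) -> (8.366,9.151) [heading=180, draw]
Final: pos=(8.366,9.151), heading=180, 8 segment(s) drawn
Waypoints (9 total):
(0, 0)
(12, 0)
(5.5, 11.258)
(-4.892, 5.258)
(6.366, -1.242)
(12.366, 9.151)
(-0.634, 9.151)
(2.366, 9.151)
(8.366, 9.151)

Answer: (0, 0)
(12, 0)
(5.5, 11.258)
(-4.892, 5.258)
(6.366, -1.242)
(12.366, 9.151)
(-0.634, 9.151)
(2.366, 9.151)
(8.366, 9.151)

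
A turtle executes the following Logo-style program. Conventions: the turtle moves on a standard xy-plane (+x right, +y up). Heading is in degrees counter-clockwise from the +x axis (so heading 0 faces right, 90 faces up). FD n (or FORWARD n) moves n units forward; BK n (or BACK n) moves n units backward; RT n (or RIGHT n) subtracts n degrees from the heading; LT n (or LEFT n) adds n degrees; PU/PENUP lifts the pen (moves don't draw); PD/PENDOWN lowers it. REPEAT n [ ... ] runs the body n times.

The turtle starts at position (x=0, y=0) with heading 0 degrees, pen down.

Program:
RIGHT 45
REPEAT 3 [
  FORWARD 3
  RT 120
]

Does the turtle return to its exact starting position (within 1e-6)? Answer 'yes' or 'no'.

Answer: yes

Derivation:
Executing turtle program step by step:
Start: pos=(0,0), heading=0, pen down
RT 45: heading 0 -> 315
REPEAT 3 [
  -- iteration 1/3 --
  FD 3: (0,0) -> (2.121,-2.121) [heading=315, draw]
  RT 120: heading 315 -> 195
  -- iteration 2/3 --
  FD 3: (2.121,-2.121) -> (-0.776,-2.898) [heading=195, draw]
  RT 120: heading 195 -> 75
  -- iteration 3/3 --
  FD 3: (-0.776,-2.898) -> (0,0) [heading=75, draw]
  RT 120: heading 75 -> 315
]
Final: pos=(0,0), heading=315, 3 segment(s) drawn

Start position: (0, 0)
Final position: (0, 0)
Distance = 0; < 1e-6 -> CLOSED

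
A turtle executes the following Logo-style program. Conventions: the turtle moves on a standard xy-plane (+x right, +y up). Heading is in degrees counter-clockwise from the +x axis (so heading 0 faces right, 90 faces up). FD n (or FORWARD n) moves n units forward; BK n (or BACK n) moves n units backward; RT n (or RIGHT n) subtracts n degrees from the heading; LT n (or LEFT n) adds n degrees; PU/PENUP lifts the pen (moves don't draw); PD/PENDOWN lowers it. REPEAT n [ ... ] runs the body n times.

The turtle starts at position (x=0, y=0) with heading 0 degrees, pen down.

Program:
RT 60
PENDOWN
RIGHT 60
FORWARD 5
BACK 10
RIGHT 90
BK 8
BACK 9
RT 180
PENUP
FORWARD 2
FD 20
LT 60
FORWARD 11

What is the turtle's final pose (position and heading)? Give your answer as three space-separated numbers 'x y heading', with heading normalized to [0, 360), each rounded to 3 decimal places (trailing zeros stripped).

Executing turtle program step by step:
Start: pos=(0,0), heading=0, pen down
RT 60: heading 0 -> 300
PD: pen down
RT 60: heading 300 -> 240
FD 5: (0,0) -> (-2.5,-4.33) [heading=240, draw]
BK 10: (-2.5,-4.33) -> (2.5,4.33) [heading=240, draw]
RT 90: heading 240 -> 150
BK 8: (2.5,4.33) -> (9.428,0.33) [heading=150, draw]
BK 9: (9.428,0.33) -> (17.222,-4.17) [heading=150, draw]
RT 180: heading 150 -> 330
PU: pen up
FD 2: (17.222,-4.17) -> (18.954,-5.17) [heading=330, move]
FD 20: (18.954,-5.17) -> (36.275,-15.17) [heading=330, move]
LT 60: heading 330 -> 30
FD 11: (36.275,-15.17) -> (45.801,-9.67) [heading=30, move]
Final: pos=(45.801,-9.67), heading=30, 4 segment(s) drawn

Answer: 45.801 -9.67 30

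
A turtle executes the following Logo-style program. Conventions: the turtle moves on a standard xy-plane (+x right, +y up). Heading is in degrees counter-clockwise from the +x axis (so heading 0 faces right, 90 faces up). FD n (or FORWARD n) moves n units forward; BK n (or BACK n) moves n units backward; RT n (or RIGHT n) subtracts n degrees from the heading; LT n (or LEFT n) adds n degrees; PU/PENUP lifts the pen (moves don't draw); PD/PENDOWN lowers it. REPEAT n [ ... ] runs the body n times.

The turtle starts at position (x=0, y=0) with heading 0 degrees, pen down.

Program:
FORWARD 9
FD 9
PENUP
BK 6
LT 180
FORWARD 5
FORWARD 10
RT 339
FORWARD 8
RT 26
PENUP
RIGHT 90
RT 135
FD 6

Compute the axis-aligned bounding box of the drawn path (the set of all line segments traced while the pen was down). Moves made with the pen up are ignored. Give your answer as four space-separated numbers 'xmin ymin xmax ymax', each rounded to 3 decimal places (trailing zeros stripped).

Executing turtle program step by step:
Start: pos=(0,0), heading=0, pen down
FD 9: (0,0) -> (9,0) [heading=0, draw]
FD 9: (9,0) -> (18,0) [heading=0, draw]
PU: pen up
BK 6: (18,0) -> (12,0) [heading=0, move]
LT 180: heading 0 -> 180
FD 5: (12,0) -> (7,0) [heading=180, move]
FD 10: (7,0) -> (-3,0) [heading=180, move]
RT 339: heading 180 -> 201
FD 8: (-3,0) -> (-10.469,-2.867) [heading=201, move]
RT 26: heading 201 -> 175
PU: pen up
RT 90: heading 175 -> 85
RT 135: heading 85 -> 310
FD 6: (-10.469,-2.867) -> (-6.612,-7.463) [heading=310, move]
Final: pos=(-6.612,-7.463), heading=310, 2 segment(s) drawn

Segment endpoints: x in {0, 9, 18}, y in {0}
xmin=0, ymin=0, xmax=18, ymax=0

Answer: 0 0 18 0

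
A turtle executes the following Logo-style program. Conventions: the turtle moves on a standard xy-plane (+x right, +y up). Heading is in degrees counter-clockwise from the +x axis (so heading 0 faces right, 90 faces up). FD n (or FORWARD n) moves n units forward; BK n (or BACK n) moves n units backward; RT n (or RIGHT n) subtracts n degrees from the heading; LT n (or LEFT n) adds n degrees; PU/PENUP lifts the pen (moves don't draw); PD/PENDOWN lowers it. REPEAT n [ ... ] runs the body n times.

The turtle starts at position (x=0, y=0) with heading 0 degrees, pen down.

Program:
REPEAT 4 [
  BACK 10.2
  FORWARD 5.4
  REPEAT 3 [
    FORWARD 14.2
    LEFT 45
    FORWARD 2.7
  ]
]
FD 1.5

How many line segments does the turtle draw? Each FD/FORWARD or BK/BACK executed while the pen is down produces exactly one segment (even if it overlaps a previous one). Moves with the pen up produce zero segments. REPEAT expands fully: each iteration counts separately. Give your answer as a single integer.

Answer: 33

Derivation:
Executing turtle program step by step:
Start: pos=(0,0), heading=0, pen down
REPEAT 4 [
  -- iteration 1/4 --
  BK 10.2: (0,0) -> (-10.2,0) [heading=0, draw]
  FD 5.4: (-10.2,0) -> (-4.8,0) [heading=0, draw]
  REPEAT 3 [
    -- iteration 1/3 --
    FD 14.2: (-4.8,0) -> (9.4,0) [heading=0, draw]
    LT 45: heading 0 -> 45
    FD 2.7: (9.4,0) -> (11.309,1.909) [heading=45, draw]
    -- iteration 2/3 --
    FD 14.2: (11.309,1.909) -> (21.35,11.95) [heading=45, draw]
    LT 45: heading 45 -> 90
    FD 2.7: (21.35,11.95) -> (21.35,14.65) [heading=90, draw]
    -- iteration 3/3 --
    FD 14.2: (21.35,14.65) -> (21.35,28.85) [heading=90, draw]
    LT 45: heading 90 -> 135
    FD 2.7: (21.35,28.85) -> (19.441,30.759) [heading=135, draw]
  ]
  -- iteration 2/4 --
  BK 10.2: (19.441,30.759) -> (26.653,23.547) [heading=135, draw]
  FD 5.4: (26.653,23.547) -> (22.835,27.365) [heading=135, draw]
  REPEAT 3 [
    -- iteration 1/3 --
    FD 14.2: (22.835,27.365) -> (12.794,37.406) [heading=135, draw]
    LT 45: heading 135 -> 180
    FD 2.7: (12.794,37.406) -> (10.094,37.406) [heading=180, draw]
    -- iteration 2/3 --
    FD 14.2: (10.094,37.406) -> (-4.106,37.406) [heading=180, draw]
    LT 45: heading 180 -> 225
    FD 2.7: (-4.106,37.406) -> (-6.015,35.497) [heading=225, draw]
    -- iteration 3/3 --
    FD 14.2: (-6.015,35.497) -> (-16.056,25.456) [heading=225, draw]
    LT 45: heading 225 -> 270
    FD 2.7: (-16.056,25.456) -> (-16.056,22.756) [heading=270, draw]
  ]
  -- iteration 3/4 --
  BK 10.2: (-16.056,22.756) -> (-16.056,32.956) [heading=270, draw]
  FD 5.4: (-16.056,32.956) -> (-16.056,27.556) [heading=270, draw]
  REPEAT 3 [
    -- iteration 1/3 --
    FD 14.2: (-16.056,27.556) -> (-16.056,13.356) [heading=270, draw]
    LT 45: heading 270 -> 315
    FD 2.7: (-16.056,13.356) -> (-14.147,11.447) [heading=315, draw]
    -- iteration 2/3 --
    FD 14.2: (-14.147,11.447) -> (-4.106,1.406) [heading=315, draw]
    LT 45: heading 315 -> 0
    FD 2.7: (-4.106,1.406) -> (-1.406,1.406) [heading=0, draw]
    -- iteration 3/3 --
    FD 14.2: (-1.406,1.406) -> (12.794,1.406) [heading=0, draw]
    LT 45: heading 0 -> 45
    FD 2.7: (12.794,1.406) -> (14.703,3.315) [heading=45, draw]
  ]
  -- iteration 4/4 --
  BK 10.2: (14.703,3.315) -> (7.491,-3.897) [heading=45, draw]
  FD 5.4: (7.491,-3.897) -> (11.309,-0.079) [heading=45, draw]
  REPEAT 3 [
    -- iteration 1/3 --
    FD 14.2: (11.309,-0.079) -> (21.35,9.962) [heading=45, draw]
    LT 45: heading 45 -> 90
    FD 2.7: (21.35,9.962) -> (21.35,12.662) [heading=90, draw]
    -- iteration 2/3 --
    FD 14.2: (21.35,12.662) -> (21.35,26.862) [heading=90, draw]
    LT 45: heading 90 -> 135
    FD 2.7: (21.35,26.862) -> (19.441,28.771) [heading=135, draw]
    -- iteration 3/3 --
    FD 14.2: (19.441,28.771) -> (9.4,38.812) [heading=135, draw]
    LT 45: heading 135 -> 180
    FD 2.7: (9.4,38.812) -> (6.7,38.812) [heading=180, draw]
  ]
]
FD 1.5: (6.7,38.812) -> (5.2,38.812) [heading=180, draw]
Final: pos=(5.2,38.812), heading=180, 33 segment(s) drawn
Segments drawn: 33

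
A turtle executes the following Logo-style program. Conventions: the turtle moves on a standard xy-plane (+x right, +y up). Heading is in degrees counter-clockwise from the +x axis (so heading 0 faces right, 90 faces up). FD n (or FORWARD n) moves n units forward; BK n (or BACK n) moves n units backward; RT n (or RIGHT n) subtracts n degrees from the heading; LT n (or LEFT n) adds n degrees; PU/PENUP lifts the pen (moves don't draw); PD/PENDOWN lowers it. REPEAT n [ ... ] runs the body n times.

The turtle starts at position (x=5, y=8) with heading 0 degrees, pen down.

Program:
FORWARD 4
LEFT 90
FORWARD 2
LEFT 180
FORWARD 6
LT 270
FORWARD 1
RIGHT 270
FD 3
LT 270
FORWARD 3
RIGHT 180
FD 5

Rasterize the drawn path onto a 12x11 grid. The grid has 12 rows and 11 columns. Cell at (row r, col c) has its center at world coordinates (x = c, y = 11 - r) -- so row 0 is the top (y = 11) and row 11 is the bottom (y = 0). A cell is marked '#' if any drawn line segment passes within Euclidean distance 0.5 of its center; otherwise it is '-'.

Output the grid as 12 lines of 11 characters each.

Answer: -----------
---------#-
---------#-
-----#####-
---------#-
---------#-
---------#-
--------##-
--------#--
--------#--
-----######
-----------

Derivation:
Segment 0: (5,8) -> (9,8)
Segment 1: (9,8) -> (9,10)
Segment 2: (9,10) -> (9,4)
Segment 3: (9,4) -> (8,4)
Segment 4: (8,4) -> (8,1)
Segment 5: (8,1) -> (5,1)
Segment 6: (5,1) -> (10,1)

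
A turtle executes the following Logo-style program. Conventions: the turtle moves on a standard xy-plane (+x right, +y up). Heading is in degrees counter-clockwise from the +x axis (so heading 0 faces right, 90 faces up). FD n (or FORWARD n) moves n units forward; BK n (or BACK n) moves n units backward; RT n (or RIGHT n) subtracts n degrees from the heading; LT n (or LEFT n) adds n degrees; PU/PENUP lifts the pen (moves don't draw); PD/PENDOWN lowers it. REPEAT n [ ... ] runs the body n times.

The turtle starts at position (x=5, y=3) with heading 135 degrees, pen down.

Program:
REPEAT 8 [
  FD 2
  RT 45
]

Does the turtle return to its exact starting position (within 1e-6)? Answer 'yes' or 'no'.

Answer: yes

Derivation:
Executing turtle program step by step:
Start: pos=(5,3), heading=135, pen down
REPEAT 8 [
  -- iteration 1/8 --
  FD 2: (5,3) -> (3.586,4.414) [heading=135, draw]
  RT 45: heading 135 -> 90
  -- iteration 2/8 --
  FD 2: (3.586,4.414) -> (3.586,6.414) [heading=90, draw]
  RT 45: heading 90 -> 45
  -- iteration 3/8 --
  FD 2: (3.586,6.414) -> (5,7.828) [heading=45, draw]
  RT 45: heading 45 -> 0
  -- iteration 4/8 --
  FD 2: (5,7.828) -> (7,7.828) [heading=0, draw]
  RT 45: heading 0 -> 315
  -- iteration 5/8 --
  FD 2: (7,7.828) -> (8.414,6.414) [heading=315, draw]
  RT 45: heading 315 -> 270
  -- iteration 6/8 --
  FD 2: (8.414,6.414) -> (8.414,4.414) [heading=270, draw]
  RT 45: heading 270 -> 225
  -- iteration 7/8 --
  FD 2: (8.414,4.414) -> (7,3) [heading=225, draw]
  RT 45: heading 225 -> 180
  -- iteration 8/8 --
  FD 2: (7,3) -> (5,3) [heading=180, draw]
  RT 45: heading 180 -> 135
]
Final: pos=(5,3), heading=135, 8 segment(s) drawn

Start position: (5, 3)
Final position: (5, 3)
Distance = 0; < 1e-6 -> CLOSED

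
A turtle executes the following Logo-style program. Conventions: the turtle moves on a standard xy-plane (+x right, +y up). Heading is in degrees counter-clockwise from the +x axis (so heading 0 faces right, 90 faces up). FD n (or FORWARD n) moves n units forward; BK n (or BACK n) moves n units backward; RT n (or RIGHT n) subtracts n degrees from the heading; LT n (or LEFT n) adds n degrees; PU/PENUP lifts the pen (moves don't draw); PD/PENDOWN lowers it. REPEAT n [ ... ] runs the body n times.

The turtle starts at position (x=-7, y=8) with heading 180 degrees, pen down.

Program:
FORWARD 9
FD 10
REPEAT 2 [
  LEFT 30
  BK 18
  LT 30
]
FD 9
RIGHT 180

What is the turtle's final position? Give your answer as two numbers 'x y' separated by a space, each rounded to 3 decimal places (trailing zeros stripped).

Answer: -5.912 27.206

Derivation:
Executing turtle program step by step:
Start: pos=(-7,8), heading=180, pen down
FD 9: (-7,8) -> (-16,8) [heading=180, draw]
FD 10: (-16,8) -> (-26,8) [heading=180, draw]
REPEAT 2 [
  -- iteration 1/2 --
  LT 30: heading 180 -> 210
  BK 18: (-26,8) -> (-10.412,17) [heading=210, draw]
  LT 30: heading 210 -> 240
  -- iteration 2/2 --
  LT 30: heading 240 -> 270
  BK 18: (-10.412,17) -> (-10.412,35) [heading=270, draw]
  LT 30: heading 270 -> 300
]
FD 9: (-10.412,35) -> (-5.912,27.206) [heading=300, draw]
RT 180: heading 300 -> 120
Final: pos=(-5.912,27.206), heading=120, 5 segment(s) drawn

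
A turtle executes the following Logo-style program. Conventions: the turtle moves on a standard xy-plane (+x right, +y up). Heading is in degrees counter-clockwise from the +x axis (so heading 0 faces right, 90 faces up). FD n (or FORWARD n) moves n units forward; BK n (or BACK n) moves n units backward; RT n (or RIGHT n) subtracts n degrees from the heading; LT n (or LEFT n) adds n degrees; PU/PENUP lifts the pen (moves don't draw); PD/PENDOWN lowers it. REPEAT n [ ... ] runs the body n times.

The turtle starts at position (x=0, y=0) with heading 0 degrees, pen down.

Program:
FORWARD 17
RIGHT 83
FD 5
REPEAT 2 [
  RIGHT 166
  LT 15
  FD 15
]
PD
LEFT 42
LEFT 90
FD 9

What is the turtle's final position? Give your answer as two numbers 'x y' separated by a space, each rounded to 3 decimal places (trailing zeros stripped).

Answer: 19.756 9.44

Derivation:
Executing turtle program step by step:
Start: pos=(0,0), heading=0, pen down
FD 17: (0,0) -> (17,0) [heading=0, draw]
RT 83: heading 0 -> 277
FD 5: (17,0) -> (17.609,-4.963) [heading=277, draw]
REPEAT 2 [
  -- iteration 1/2 --
  RT 166: heading 277 -> 111
  LT 15: heading 111 -> 126
  FD 15: (17.609,-4.963) -> (8.793,7.173) [heading=126, draw]
  -- iteration 2/2 --
  RT 166: heading 126 -> 320
  LT 15: heading 320 -> 335
  FD 15: (8.793,7.173) -> (22.387,0.833) [heading=335, draw]
]
PD: pen down
LT 42: heading 335 -> 17
LT 90: heading 17 -> 107
FD 9: (22.387,0.833) -> (19.756,9.44) [heading=107, draw]
Final: pos=(19.756,9.44), heading=107, 5 segment(s) drawn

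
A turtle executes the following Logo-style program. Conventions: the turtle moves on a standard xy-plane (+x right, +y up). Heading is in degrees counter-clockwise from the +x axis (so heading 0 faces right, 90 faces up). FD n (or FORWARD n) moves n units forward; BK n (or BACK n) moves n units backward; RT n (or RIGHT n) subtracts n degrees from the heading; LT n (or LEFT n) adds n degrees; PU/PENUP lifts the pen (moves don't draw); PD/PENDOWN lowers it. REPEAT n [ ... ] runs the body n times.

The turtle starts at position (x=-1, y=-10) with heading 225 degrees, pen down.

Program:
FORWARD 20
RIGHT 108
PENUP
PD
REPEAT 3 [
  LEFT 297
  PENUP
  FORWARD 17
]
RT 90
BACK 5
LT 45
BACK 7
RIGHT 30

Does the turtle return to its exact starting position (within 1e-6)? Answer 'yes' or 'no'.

Executing turtle program step by step:
Start: pos=(-1,-10), heading=225, pen down
FD 20: (-1,-10) -> (-15.142,-24.142) [heading=225, draw]
RT 108: heading 225 -> 117
PU: pen up
PD: pen down
REPEAT 3 [
  -- iteration 1/3 --
  LT 297: heading 117 -> 54
  PU: pen up
  FD 17: (-15.142,-24.142) -> (-5.15,-10.389) [heading=54, move]
  -- iteration 2/3 --
  LT 297: heading 54 -> 351
  PU: pen up
  FD 17: (-5.15,-10.389) -> (11.641,-13.048) [heading=351, move]
  -- iteration 3/3 --
  LT 297: heading 351 -> 288
  PU: pen up
  FD 17: (11.641,-13.048) -> (16.894,-29.216) [heading=288, move]
]
RT 90: heading 288 -> 198
BK 5: (16.894,-29.216) -> (21.649,-27.671) [heading=198, move]
LT 45: heading 198 -> 243
BK 7: (21.649,-27.671) -> (24.827,-21.434) [heading=243, move]
RT 30: heading 243 -> 213
Final: pos=(24.827,-21.434), heading=213, 1 segment(s) drawn

Start position: (-1, -10)
Final position: (24.827, -21.434)
Distance = 28.245; >= 1e-6 -> NOT closed

Answer: no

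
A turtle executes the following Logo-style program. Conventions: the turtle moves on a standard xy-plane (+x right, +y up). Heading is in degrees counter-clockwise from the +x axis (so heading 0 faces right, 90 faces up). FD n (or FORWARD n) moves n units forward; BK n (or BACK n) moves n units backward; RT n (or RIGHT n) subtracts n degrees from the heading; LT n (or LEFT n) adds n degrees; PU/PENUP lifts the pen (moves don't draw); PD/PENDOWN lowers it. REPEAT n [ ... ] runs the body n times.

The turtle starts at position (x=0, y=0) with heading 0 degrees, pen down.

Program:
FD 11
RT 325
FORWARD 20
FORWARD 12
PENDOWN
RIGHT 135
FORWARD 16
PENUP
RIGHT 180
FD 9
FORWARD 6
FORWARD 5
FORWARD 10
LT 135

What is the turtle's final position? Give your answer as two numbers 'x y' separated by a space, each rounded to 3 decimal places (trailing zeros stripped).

Answer: 39.644 32.142

Derivation:
Executing turtle program step by step:
Start: pos=(0,0), heading=0, pen down
FD 11: (0,0) -> (11,0) [heading=0, draw]
RT 325: heading 0 -> 35
FD 20: (11,0) -> (27.383,11.472) [heading=35, draw]
FD 12: (27.383,11.472) -> (37.213,18.354) [heading=35, draw]
PD: pen down
RT 135: heading 35 -> 260
FD 16: (37.213,18.354) -> (34.434,2.598) [heading=260, draw]
PU: pen up
RT 180: heading 260 -> 80
FD 9: (34.434,2.598) -> (35.997,11.461) [heading=80, move]
FD 6: (35.997,11.461) -> (37.039,17.37) [heading=80, move]
FD 5: (37.039,17.37) -> (37.907,22.294) [heading=80, move]
FD 10: (37.907,22.294) -> (39.644,32.142) [heading=80, move]
LT 135: heading 80 -> 215
Final: pos=(39.644,32.142), heading=215, 4 segment(s) drawn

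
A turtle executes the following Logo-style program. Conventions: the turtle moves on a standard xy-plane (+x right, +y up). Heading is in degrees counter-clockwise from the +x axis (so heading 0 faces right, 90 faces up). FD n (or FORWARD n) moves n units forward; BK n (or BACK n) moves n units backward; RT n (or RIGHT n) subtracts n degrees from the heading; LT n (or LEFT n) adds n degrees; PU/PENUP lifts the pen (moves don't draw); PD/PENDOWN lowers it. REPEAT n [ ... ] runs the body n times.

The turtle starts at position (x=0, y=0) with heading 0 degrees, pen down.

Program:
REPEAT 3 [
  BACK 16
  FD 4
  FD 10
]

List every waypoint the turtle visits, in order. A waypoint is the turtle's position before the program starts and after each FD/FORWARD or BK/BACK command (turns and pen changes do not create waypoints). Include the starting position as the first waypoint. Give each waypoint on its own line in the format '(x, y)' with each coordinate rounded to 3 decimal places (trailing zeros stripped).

Executing turtle program step by step:
Start: pos=(0,0), heading=0, pen down
REPEAT 3 [
  -- iteration 1/3 --
  BK 16: (0,0) -> (-16,0) [heading=0, draw]
  FD 4: (-16,0) -> (-12,0) [heading=0, draw]
  FD 10: (-12,0) -> (-2,0) [heading=0, draw]
  -- iteration 2/3 --
  BK 16: (-2,0) -> (-18,0) [heading=0, draw]
  FD 4: (-18,0) -> (-14,0) [heading=0, draw]
  FD 10: (-14,0) -> (-4,0) [heading=0, draw]
  -- iteration 3/3 --
  BK 16: (-4,0) -> (-20,0) [heading=0, draw]
  FD 4: (-20,0) -> (-16,0) [heading=0, draw]
  FD 10: (-16,0) -> (-6,0) [heading=0, draw]
]
Final: pos=(-6,0), heading=0, 9 segment(s) drawn
Waypoints (10 total):
(0, 0)
(-16, 0)
(-12, 0)
(-2, 0)
(-18, 0)
(-14, 0)
(-4, 0)
(-20, 0)
(-16, 0)
(-6, 0)

Answer: (0, 0)
(-16, 0)
(-12, 0)
(-2, 0)
(-18, 0)
(-14, 0)
(-4, 0)
(-20, 0)
(-16, 0)
(-6, 0)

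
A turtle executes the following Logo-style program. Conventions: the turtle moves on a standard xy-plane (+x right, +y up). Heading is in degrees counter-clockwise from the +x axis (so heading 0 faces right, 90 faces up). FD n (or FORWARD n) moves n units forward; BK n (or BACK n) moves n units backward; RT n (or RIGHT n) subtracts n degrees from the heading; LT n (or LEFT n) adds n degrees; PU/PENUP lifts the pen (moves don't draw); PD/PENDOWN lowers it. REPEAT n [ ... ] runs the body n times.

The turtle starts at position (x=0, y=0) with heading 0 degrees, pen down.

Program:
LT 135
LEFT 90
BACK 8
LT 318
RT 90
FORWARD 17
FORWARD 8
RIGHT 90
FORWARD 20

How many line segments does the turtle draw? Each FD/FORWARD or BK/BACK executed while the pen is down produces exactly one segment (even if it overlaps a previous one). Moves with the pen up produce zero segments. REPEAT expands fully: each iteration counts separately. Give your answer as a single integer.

Answer: 4

Derivation:
Executing turtle program step by step:
Start: pos=(0,0), heading=0, pen down
LT 135: heading 0 -> 135
LT 90: heading 135 -> 225
BK 8: (0,0) -> (5.657,5.657) [heading=225, draw]
LT 318: heading 225 -> 183
RT 90: heading 183 -> 93
FD 17: (5.657,5.657) -> (4.767,22.634) [heading=93, draw]
FD 8: (4.767,22.634) -> (4.348,30.623) [heading=93, draw]
RT 90: heading 93 -> 3
FD 20: (4.348,30.623) -> (24.321,31.669) [heading=3, draw]
Final: pos=(24.321,31.669), heading=3, 4 segment(s) drawn
Segments drawn: 4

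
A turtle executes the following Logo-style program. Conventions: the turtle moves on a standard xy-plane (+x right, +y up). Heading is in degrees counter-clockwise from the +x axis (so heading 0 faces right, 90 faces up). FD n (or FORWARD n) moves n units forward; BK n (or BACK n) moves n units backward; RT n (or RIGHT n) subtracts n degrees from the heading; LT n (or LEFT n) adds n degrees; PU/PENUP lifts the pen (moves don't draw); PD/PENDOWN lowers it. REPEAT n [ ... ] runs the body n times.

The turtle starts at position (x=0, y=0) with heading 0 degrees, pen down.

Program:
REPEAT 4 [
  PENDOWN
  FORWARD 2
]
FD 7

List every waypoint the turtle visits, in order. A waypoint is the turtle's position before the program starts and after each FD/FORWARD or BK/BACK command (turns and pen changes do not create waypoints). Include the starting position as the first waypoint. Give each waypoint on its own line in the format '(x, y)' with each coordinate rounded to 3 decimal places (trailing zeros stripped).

Answer: (0, 0)
(2, 0)
(4, 0)
(6, 0)
(8, 0)
(15, 0)

Derivation:
Executing turtle program step by step:
Start: pos=(0,0), heading=0, pen down
REPEAT 4 [
  -- iteration 1/4 --
  PD: pen down
  FD 2: (0,0) -> (2,0) [heading=0, draw]
  -- iteration 2/4 --
  PD: pen down
  FD 2: (2,0) -> (4,0) [heading=0, draw]
  -- iteration 3/4 --
  PD: pen down
  FD 2: (4,0) -> (6,0) [heading=0, draw]
  -- iteration 4/4 --
  PD: pen down
  FD 2: (6,0) -> (8,0) [heading=0, draw]
]
FD 7: (8,0) -> (15,0) [heading=0, draw]
Final: pos=(15,0), heading=0, 5 segment(s) drawn
Waypoints (6 total):
(0, 0)
(2, 0)
(4, 0)
(6, 0)
(8, 0)
(15, 0)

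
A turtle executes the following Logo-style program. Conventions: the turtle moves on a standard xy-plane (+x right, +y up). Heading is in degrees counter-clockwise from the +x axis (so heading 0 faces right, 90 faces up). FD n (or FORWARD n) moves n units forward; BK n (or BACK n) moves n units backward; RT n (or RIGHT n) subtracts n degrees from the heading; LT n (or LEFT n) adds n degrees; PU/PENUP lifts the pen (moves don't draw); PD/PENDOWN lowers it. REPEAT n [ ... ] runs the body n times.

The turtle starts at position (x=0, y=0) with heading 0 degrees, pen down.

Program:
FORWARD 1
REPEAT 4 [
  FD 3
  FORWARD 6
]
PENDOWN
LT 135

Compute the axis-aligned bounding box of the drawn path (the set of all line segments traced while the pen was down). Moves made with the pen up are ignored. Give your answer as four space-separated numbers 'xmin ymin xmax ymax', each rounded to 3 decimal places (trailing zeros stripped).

Executing turtle program step by step:
Start: pos=(0,0), heading=0, pen down
FD 1: (0,0) -> (1,0) [heading=0, draw]
REPEAT 4 [
  -- iteration 1/4 --
  FD 3: (1,0) -> (4,0) [heading=0, draw]
  FD 6: (4,0) -> (10,0) [heading=0, draw]
  -- iteration 2/4 --
  FD 3: (10,0) -> (13,0) [heading=0, draw]
  FD 6: (13,0) -> (19,0) [heading=0, draw]
  -- iteration 3/4 --
  FD 3: (19,0) -> (22,0) [heading=0, draw]
  FD 6: (22,0) -> (28,0) [heading=0, draw]
  -- iteration 4/4 --
  FD 3: (28,0) -> (31,0) [heading=0, draw]
  FD 6: (31,0) -> (37,0) [heading=0, draw]
]
PD: pen down
LT 135: heading 0 -> 135
Final: pos=(37,0), heading=135, 9 segment(s) drawn

Segment endpoints: x in {0, 1, 4, 10, 13, 19, 22, 28, 31, 37}, y in {0}
xmin=0, ymin=0, xmax=37, ymax=0

Answer: 0 0 37 0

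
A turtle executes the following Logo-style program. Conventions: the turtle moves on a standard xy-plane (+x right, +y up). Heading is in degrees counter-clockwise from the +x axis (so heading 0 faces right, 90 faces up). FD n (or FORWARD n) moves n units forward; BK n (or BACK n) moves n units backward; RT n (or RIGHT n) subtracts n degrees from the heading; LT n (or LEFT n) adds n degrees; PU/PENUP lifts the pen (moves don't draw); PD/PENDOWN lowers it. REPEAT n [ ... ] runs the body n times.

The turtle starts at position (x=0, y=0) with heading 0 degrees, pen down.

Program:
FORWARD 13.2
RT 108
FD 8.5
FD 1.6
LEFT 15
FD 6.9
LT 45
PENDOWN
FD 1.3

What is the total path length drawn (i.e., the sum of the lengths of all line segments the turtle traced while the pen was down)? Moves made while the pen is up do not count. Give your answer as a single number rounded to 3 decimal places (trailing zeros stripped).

Executing turtle program step by step:
Start: pos=(0,0), heading=0, pen down
FD 13.2: (0,0) -> (13.2,0) [heading=0, draw]
RT 108: heading 0 -> 252
FD 8.5: (13.2,0) -> (10.573,-8.084) [heading=252, draw]
FD 1.6: (10.573,-8.084) -> (10.079,-9.606) [heading=252, draw]
LT 15: heading 252 -> 267
FD 6.9: (10.079,-9.606) -> (9.718,-16.496) [heading=267, draw]
LT 45: heading 267 -> 312
PD: pen down
FD 1.3: (9.718,-16.496) -> (10.588,-17.462) [heading=312, draw]
Final: pos=(10.588,-17.462), heading=312, 5 segment(s) drawn

Segment lengths:
  seg 1: (0,0) -> (13.2,0), length = 13.2
  seg 2: (13.2,0) -> (10.573,-8.084), length = 8.5
  seg 3: (10.573,-8.084) -> (10.079,-9.606), length = 1.6
  seg 4: (10.079,-9.606) -> (9.718,-16.496), length = 6.9
  seg 5: (9.718,-16.496) -> (10.588,-17.462), length = 1.3
Total = 31.5

Answer: 31.5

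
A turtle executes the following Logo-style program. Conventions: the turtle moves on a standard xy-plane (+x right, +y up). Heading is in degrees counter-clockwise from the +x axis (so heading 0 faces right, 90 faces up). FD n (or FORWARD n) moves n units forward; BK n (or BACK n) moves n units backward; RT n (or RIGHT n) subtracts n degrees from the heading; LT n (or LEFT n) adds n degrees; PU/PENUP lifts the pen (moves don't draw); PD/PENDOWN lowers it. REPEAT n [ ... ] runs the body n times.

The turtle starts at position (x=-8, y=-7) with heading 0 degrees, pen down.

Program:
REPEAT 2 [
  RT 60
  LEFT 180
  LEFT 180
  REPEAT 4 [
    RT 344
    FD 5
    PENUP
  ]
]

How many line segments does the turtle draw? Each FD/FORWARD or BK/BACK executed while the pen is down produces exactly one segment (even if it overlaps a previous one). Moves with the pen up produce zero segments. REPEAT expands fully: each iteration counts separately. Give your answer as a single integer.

Executing turtle program step by step:
Start: pos=(-8,-7), heading=0, pen down
REPEAT 2 [
  -- iteration 1/2 --
  RT 60: heading 0 -> 300
  LT 180: heading 300 -> 120
  LT 180: heading 120 -> 300
  REPEAT 4 [
    -- iteration 1/4 --
    RT 344: heading 300 -> 316
    FD 5: (-8,-7) -> (-4.403,-10.473) [heading=316, draw]
    PU: pen up
    -- iteration 2/4 --
    RT 344: heading 316 -> 332
    FD 5: (-4.403,-10.473) -> (0.011,-12.821) [heading=332, move]
    PU: pen up
    -- iteration 3/4 --
    RT 344: heading 332 -> 348
    FD 5: (0.011,-12.821) -> (4.902,-13.86) [heading=348, move]
    PU: pen up
    -- iteration 4/4 --
    RT 344: heading 348 -> 4
    FD 5: (4.902,-13.86) -> (9.89,-13.511) [heading=4, move]
    PU: pen up
  ]
  -- iteration 2/2 --
  RT 60: heading 4 -> 304
  LT 180: heading 304 -> 124
  LT 180: heading 124 -> 304
  REPEAT 4 [
    -- iteration 1/4 --
    RT 344: heading 304 -> 320
    FD 5: (9.89,-13.511) -> (13.72,-16.725) [heading=320, move]
    PU: pen up
    -- iteration 2/4 --
    RT 344: heading 320 -> 336
    FD 5: (13.72,-16.725) -> (18.288,-18.759) [heading=336, move]
    PU: pen up
    -- iteration 3/4 --
    RT 344: heading 336 -> 352
    FD 5: (18.288,-18.759) -> (23.239,-19.455) [heading=352, move]
    PU: pen up
    -- iteration 4/4 --
    RT 344: heading 352 -> 8
    FD 5: (23.239,-19.455) -> (28.191,-18.759) [heading=8, move]
    PU: pen up
  ]
]
Final: pos=(28.191,-18.759), heading=8, 1 segment(s) drawn
Segments drawn: 1

Answer: 1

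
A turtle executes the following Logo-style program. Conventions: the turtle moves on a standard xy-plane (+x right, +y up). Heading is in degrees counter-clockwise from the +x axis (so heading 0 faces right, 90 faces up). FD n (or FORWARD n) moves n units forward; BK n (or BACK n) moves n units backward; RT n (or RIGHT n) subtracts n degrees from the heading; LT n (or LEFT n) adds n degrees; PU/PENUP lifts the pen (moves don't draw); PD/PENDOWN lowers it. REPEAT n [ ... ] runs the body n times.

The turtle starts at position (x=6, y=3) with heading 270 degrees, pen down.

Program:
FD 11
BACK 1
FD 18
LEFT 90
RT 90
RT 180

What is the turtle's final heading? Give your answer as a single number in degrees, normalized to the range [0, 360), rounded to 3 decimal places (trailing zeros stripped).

Executing turtle program step by step:
Start: pos=(6,3), heading=270, pen down
FD 11: (6,3) -> (6,-8) [heading=270, draw]
BK 1: (6,-8) -> (6,-7) [heading=270, draw]
FD 18: (6,-7) -> (6,-25) [heading=270, draw]
LT 90: heading 270 -> 0
RT 90: heading 0 -> 270
RT 180: heading 270 -> 90
Final: pos=(6,-25), heading=90, 3 segment(s) drawn

Answer: 90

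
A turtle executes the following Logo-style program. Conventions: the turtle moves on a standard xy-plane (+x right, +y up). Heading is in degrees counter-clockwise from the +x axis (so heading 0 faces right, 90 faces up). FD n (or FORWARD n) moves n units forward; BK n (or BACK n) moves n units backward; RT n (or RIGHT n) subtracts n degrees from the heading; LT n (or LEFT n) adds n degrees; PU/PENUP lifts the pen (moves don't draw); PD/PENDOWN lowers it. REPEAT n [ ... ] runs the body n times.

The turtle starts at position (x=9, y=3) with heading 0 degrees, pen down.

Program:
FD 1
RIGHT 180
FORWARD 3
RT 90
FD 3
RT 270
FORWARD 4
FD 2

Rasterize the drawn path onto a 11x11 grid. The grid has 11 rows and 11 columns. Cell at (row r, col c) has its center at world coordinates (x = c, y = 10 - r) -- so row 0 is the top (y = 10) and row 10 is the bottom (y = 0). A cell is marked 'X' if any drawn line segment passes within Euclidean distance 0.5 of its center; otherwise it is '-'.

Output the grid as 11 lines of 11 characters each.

Segment 0: (9,3) -> (10,3)
Segment 1: (10,3) -> (7,3)
Segment 2: (7,3) -> (7,6)
Segment 3: (7,6) -> (3,6)
Segment 4: (3,6) -> (1,6)

Answer: -----------
-----------
-----------
-----------
-XXXXXXX---
-------X---
-------X---
-------XXXX
-----------
-----------
-----------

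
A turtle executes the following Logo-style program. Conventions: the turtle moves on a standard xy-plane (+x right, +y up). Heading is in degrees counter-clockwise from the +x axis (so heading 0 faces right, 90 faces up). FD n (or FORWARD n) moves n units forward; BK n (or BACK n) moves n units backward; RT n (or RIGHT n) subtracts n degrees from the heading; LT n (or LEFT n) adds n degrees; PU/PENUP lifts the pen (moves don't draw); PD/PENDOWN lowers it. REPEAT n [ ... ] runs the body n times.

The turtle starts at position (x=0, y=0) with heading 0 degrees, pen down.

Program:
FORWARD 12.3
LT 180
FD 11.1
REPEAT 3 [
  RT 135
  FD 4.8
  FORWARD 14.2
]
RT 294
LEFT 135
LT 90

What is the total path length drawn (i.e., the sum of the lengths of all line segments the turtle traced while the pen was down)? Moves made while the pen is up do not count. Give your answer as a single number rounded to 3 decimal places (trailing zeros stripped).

Executing turtle program step by step:
Start: pos=(0,0), heading=0, pen down
FD 12.3: (0,0) -> (12.3,0) [heading=0, draw]
LT 180: heading 0 -> 180
FD 11.1: (12.3,0) -> (1.2,0) [heading=180, draw]
REPEAT 3 [
  -- iteration 1/3 --
  RT 135: heading 180 -> 45
  FD 4.8: (1.2,0) -> (4.594,3.394) [heading=45, draw]
  FD 14.2: (4.594,3.394) -> (14.635,13.435) [heading=45, draw]
  -- iteration 2/3 --
  RT 135: heading 45 -> 270
  FD 4.8: (14.635,13.435) -> (14.635,8.635) [heading=270, draw]
  FD 14.2: (14.635,8.635) -> (14.635,-5.565) [heading=270, draw]
  -- iteration 3/3 --
  RT 135: heading 270 -> 135
  FD 4.8: (14.635,-5.565) -> (11.241,-2.171) [heading=135, draw]
  FD 14.2: (11.241,-2.171) -> (1.2,7.87) [heading=135, draw]
]
RT 294: heading 135 -> 201
LT 135: heading 201 -> 336
LT 90: heading 336 -> 66
Final: pos=(1.2,7.87), heading=66, 8 segment(s) drawn

Segment lengths:
  seg 1: (0,0) -> (12.3,0), length = 12.3
  seg 2: (12.3,0) -> (1.2,0), length = 11.1
  seg 3: (1.2,0) -> (4.594,3.394), length = 4.8
  seg 4: (4.594,3.394) -> (14.635,13.435), length = 14.2
  seg 5: (14.635,13.435) -> (14.635,8.635), length = 4.8
  seg 6: (14.635,8.635) -> (14.635,-5.565), length = 14.2
  seg 7: (14.635,-5.565) -> (11.241,-2.171), length = 4.8
  seg 8: (11.241,-2.171) -> (1.2,7.87), length = 14.2
Total = 80.4

Answer: 80.4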